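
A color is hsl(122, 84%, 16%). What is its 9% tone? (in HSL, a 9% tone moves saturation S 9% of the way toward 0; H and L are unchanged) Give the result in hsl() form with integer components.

S moves 9% from 84 toward 0: 84 − 7.56 = 76.44 → 76.
H and L are unchanged.

hsl(122, 76%, 16%)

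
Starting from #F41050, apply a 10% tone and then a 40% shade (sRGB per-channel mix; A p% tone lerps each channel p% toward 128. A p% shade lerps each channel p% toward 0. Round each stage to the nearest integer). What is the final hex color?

#8B1033

#F41050 is rgb(244, 16, 80).
Lerp each channel 10% toward 128:
  R: 244 + 0.1×(128−244) = 244 − 11.6 = 232.4 → 232
  G: 16 + 11.2 = 27.2 → 27
  B: 80 + 0.1×(128−80) = 80 + 4.8 = 84.8 → 85
After the tone: rgb(232, 27, 85) = #E81B55.
Lerp each channel 40% toward 0:
  R: 232 + 0.4×(0−232) = 232 − 92.8 = 139.2 → 139
  G: 27 + 0.4×(0−27) = 27 − 10.8 = 16.2 → 16
  B: 85 + 0.4×(0−85) = 85 − 34 = 51 → 51
rgb(139, 16, 51) = #8B1033.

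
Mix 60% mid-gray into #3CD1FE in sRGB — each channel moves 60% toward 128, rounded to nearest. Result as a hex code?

#65A0B2

#3CD1FE is rgb(60, 209, 254).
Per channel, c → c + 0.6(128 − c):
  R: 60 + 0.6×(128−60) = 60 + 40.8 = 100.8 → 101
  G: 209 + 0.6×(128−209) = 209 − 48.6 = 160.4 → 160
  B: 254 + 0.6×(128−254) = 254 − 75.6 = 178.4 → 178
rgb(101, 160, 178) = #65A0B2.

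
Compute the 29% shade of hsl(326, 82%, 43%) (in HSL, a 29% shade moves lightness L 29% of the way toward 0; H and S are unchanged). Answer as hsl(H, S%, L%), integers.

hsl(326, 82%, 31%)

L moves 29% from 43 toward 0: 43 − 12.47 = 30.53 → 31.
H and S are unchanged.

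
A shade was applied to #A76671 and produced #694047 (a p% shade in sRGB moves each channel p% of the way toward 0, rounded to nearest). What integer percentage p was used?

37%

#A76671 is rgb(167, 102, 113); #694047 is rgb(105, 64, 71).
On the R channel (widest range): 105 ≈ 167 + (p/100)(0 − 167), so p ≈ 100×(105 − 167)/(0 − 167) = -6200/-167 = 37.13.
p = 37 reproduces all three channels after rounding.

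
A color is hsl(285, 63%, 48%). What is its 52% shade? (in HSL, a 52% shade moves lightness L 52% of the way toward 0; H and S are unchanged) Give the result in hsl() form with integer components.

L moves 52% from 48 toward 0: 48 − 24.96 = 23.04 → 23.
H and S are unchanged.

hsl(285, 63%, 23%)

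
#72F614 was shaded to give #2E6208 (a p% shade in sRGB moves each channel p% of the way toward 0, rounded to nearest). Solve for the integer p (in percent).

#72F614 is rgb(114, 246, 20); #2E6208 is rgb(46, 98, 8).
On the G channel (widest range): 98 ≈ 246 + (p/100)(0 − 246), so p ≈ 100×(98 − 246)/(0 − 246) = -14800/-246 = 60.16.
p = 60 reproduces all three channels after rounding.

60%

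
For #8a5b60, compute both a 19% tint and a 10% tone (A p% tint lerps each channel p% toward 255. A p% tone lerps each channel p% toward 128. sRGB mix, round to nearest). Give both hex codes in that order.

#a07a7e, #895f63

#8a5b60 is rgb(138, 91, 96).
19% tint:
  R: 138 + 0.19×(255−138) = 138 + 22.23 = 160.23 → 160
  G: 91 + 0.19×(255−91) = 91 + 31.16 = 122.16 → 122
  B: 96 + 30.21 = 126.21 → 126
  → #a07a7e
10% tone:
  R: 138 − 1 = 137 → 137
  G: 91 + 0.1×(128−91) = 91 + 3.7 = 94.7 → 95
  B: 96 + 0.1×(128−96) = 96 + 3.2 = 99.2 → 99
  → #895f63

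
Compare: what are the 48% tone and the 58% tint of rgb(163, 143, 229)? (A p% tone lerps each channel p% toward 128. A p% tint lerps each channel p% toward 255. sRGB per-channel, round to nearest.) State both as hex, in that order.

#9288B5, #D8D0F4

48% tone:
  R: 163 + 0.48×(128−163) = 163 − 16.8 = 146.2 → 146
  G: 143 + 0.48×(128−143) = 143 − 7.2 = 135.8 → 136
  B: 229 − 48.48 = 180.52 → 181
  → #9288B5
58% tint:
  R: 163 + 53.36 = 216.36 → 216
  G: 143 + 0.58×(255−143) = 143 + 64.96 = 207.96 → 208
  B: 229 + 15.08 = 244.08 → 244
  → #D8D0F4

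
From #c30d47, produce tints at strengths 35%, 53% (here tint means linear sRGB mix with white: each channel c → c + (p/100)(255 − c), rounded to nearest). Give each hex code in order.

#d86287, #e38da9

#c30d47 is rgb(195, 13, 71).
35%: (195 + 21 = 216→216, 13 + 84.7 = 97.7→98, 71 + 64.4 = 135.4→135) → #d86287
53%: (195 + 31.8 = 226.8→227, 13 + 128.26 = 141.26→141, 71 + 97.52 = 168.52→169) → #e38da9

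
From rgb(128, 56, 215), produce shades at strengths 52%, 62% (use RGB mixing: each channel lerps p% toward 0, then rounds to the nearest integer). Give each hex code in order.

#3D1B67, #311552

52%: (128 − 66.56 = 61.44→61, 56 − 29.12 = 26.88→27, 215 − 111.8 = 103.2→103) → #3D1B67
62%: (128 − 79.36 = 48.64→49, 56 − 34.72 = 21.28→21, 215 − 133.3 = 81.7→82) → #311552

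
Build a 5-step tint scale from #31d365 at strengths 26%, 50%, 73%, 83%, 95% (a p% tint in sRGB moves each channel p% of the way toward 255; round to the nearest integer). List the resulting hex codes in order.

#67de8d, #98e9b2, #c7f3d5, #dcf8e5, #f5fdf7

#31d365 is rgb(49, 211, 101).
26%: (49 + 53.56 = 102.56→103, 211 + 11.44 = 222.44→222, 101 + 40.04 = 141.04→141) → #67de8d
50%: (49 + 103 = 152→152, 211 + 22 = 233→233, 101 + 77 = 178→178) → #98e9b2
73%: (49 + 150.38 = 199.38→199, 211 + 32.12 = 243.12→243, 101 + 112.42 = 213.42→213) → #c7f3d5
83%: (49 + 170.98 = 219.98→220, 211 + 36.52 = 247.52→248, 101 + 127.82 = 228.82→229) → #dcf8e5
95%: (49 + 195.7 = 244.7→245, 211 + 41.8 = 252.8→253, 101 + 146.3 = 247.3→247) → #f5fdf7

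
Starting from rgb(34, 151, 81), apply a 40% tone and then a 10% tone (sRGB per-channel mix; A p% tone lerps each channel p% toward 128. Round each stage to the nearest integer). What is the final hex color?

Per channel, c → c + 0.4(128 − c):
  R: 34 + 37.6 = 71.6 → 72
  G: 151 + 0.4×(128−151) = 151 − 9.2 = 141.8 → 142
  B: 81 + 18.8 = 99.8 → 100
After the tone: rgb(72, 142, 100) = #488E64.
Lerp each channel 10% toward 128:
  R: 72 + 5.6 = 77.6 → 78
  G: 142 + 0.1×(128−142) = 142 − 1.4 = 140.6 → 141
  B: 100 + 0.1×(128−100) = 100 + 2.8 = 102.8 → 103
rgb(78, 141, 103) = #4E8D67.

#4E8D67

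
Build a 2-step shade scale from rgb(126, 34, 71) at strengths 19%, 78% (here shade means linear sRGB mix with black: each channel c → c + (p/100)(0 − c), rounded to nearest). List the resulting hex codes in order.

19%: (126 − 23.94 = 102.06→102, 34 − 6.46 = 27.54→28, 71 − 13.49 = 57.51→58) → #661C3A
78%: (126 − 98.28 = 27.72→28, 34 − 26.52 = 7.48→7, 71 − 55.38 = 15.62→16) → #1C0710

#661C3A, #1C0710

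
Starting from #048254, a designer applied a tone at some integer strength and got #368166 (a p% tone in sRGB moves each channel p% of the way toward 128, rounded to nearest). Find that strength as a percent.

40%

#048254 is rgb(4, 130, 84); #368166 is rgb(54, 129, 102).
On the R channel (widest range): 54 ≈ 4 + (p/100)(128 − 4), so p ≈ 100×(54 − 4)/(128 − 4) = 5000/124 = 40.32.
p = 40 reproduces all three channels after rounding.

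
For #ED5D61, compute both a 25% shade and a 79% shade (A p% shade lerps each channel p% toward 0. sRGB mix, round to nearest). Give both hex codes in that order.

#ED5D61 is rgb(237, 93, 97).
25% shade:
  R: 237 − 59.25 = 177.75 → 178
  G: 93 + 0.25×(0−93) = 93 − 23.25 = 69.75 → 70
  B: 97 − 24.25 = 72.75 → 73
  → #B24649
79% shade:
  R: 237 − 187.23 = 49.77 → 50
  G: 93 − 73.47 = 19.53 → 20
  B: 97 − 76.63 = 20.37 → 20
  → #321414

#B24649, #321414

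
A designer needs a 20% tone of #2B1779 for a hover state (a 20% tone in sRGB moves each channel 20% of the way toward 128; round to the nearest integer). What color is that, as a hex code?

#3C2C7A

#2B1779 is rgb(43, 23, 121).
Per channel, c → c + 0.2(128 − c):
  R: 43 + 0.2×(128−43) = 43 + 17 = 60 → 60
  G: 23 + 0.2×(128−23) = 23 + 21 = 44 → 44
  B: 121 + 0.2×(128−121) = 121 + 1.4 = 122.4 → 122
rgb(60, 44, 122) = #3C2C7A.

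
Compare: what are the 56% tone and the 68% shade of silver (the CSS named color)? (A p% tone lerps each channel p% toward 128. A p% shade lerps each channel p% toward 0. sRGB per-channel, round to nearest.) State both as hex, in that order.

#9C9C9C, #3D3D3D

CSS silver is rgb(192, 192, 192).
56% tone:
  R: 192 − 35.84 = 156.16 → 156
  G: 192 + 0.56×(128−192) = 192 − 35.84 = 156.16 → 156
  B: 192 + 0.56×(128−192) = 192 − 35.84 = 156.16 → 156
  → #9C9C9C
68% shade:
  R: 192 + 0.68×(0−192) = 192 − 130.56 = 61.44 → 61
  G: 192 − 130.56 = 61.44 → 61
  B: 192 − 130.56 = 61.44 → 61
  → #3D3D3D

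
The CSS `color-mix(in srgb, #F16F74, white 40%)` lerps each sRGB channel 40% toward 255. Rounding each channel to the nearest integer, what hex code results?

#F7A9AC

#F16F74 is rgb(241, 111, 116).
Per channel, c → c + 0.4(255 − c):
  R: 241 + 0.4×(255−241) = 241 + 5.6 = 246.6 → 247
  G: 111 + 0.4×(255−111) = 111 + 57.6 = 168.6 → 169
  B: 116 + 55.6 = 171.6 → 172
rgb(247, 169, 172) = #F7A9AC.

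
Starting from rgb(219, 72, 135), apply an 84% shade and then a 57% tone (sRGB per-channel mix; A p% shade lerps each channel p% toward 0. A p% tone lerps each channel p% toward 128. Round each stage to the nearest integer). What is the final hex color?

#584e52

Lerp each channel 84% toward 0:
  R: 219 − 183.96 = 35.04 → 35
  G: 72 + 0.84×(0−72) = 72 − 60.48 = 11.52 → 12
  B: 135 − 113.4 = 21.6 → 22
After the shade: rgb(35, 12, 22) = #230c16.
Per channel, c → c + 0.57(128 − c):
  R: 35 + 0.57×(128−35) = 35 + 53.01 = 88.01 → 88
  G: 12 + 66.12 = 78.12 → 78
  B: 22 + 0.57×(128−22) = 22 + 60.42 = 82.42 → 82
rgb(88, 78, 82) = #584e52.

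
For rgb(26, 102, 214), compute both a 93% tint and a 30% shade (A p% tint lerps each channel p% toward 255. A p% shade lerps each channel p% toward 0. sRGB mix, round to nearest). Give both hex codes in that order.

93% tint:
  R: 26 + 212.97 = 238.97 → 239
  G: 102 + 142.29 = 244.29 → 244
  B: 214 + 0.93×(255−214) = 214 + 38.13 = 252.13 → 252
  → #EFF4FC
30% shade:
  R: 26 − 7.8 = 18.2 → 18
  G: 102 − 30.6 = 71.4 → 71
  B: 214 + 0.3×(0−214) = 214 − 64.2 = 149.8 → 150
  → #124796

#EFF4FC, #124796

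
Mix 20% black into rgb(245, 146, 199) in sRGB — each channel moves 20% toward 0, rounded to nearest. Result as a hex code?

Per channel, c → c + 0.2(0 − c):
  R: 245 + 0.2×(0−245) = 245 − 49 = 196 → 196
  G: 146 + 0.2×(0−146) = 146 − 29.2 = 116.8 → 117
  B: 199 + 0.2×(0−199) = 199 − 39.8 = 159.2 → 159
rgb(196, 117, 159) = #C4759F.

#C4759F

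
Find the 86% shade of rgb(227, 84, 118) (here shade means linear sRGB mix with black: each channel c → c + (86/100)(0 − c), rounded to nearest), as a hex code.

#200C11

An 86% shade moves each channel 86% toward 0:
  R: 227 + 0.86×(0−227) = 227 − 195.22 = 31.78 → 32
  G: 84 − 72.24 = 11.76 → 12
  B: 118 + 0.86×(0−118) = 118 − 101.48 = 16.52 → 17
rgb(32, 12, 17) = #200C11.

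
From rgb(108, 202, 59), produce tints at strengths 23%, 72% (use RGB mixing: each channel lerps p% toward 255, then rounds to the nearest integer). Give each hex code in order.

23%: (108 + 33.81 = 141.81→142, 202 + 12.19 = 214.19→214, 59 + 45.08 = 104.08→104) → #8ed668
72%: (108 + 105.84 = 213.84→214, 202 + 38.16 = 240.16→240, 59 + 141.12 = 200.12→200) → #d6f0c8

#8ed668, #d6f0c8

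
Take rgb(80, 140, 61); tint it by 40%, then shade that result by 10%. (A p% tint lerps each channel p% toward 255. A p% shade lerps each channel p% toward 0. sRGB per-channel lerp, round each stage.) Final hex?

A 40% tint moves each channel 40% toward 255:
  R: 80 + 0.4×(255−80) = 80 + 70 = 150 → 150
  G: 140 + 46 = 186 → 186
  B: 61 + 0.4×(255−61) = 61 + 77.6 = 138.6 → 139
After the tint: rgb(150, 186, 139) = #96BA8B.
A 10% shade moves each channel 10% toward 0:
  R: 150 − 15 = 135 → 135
  G: 186 − 18.6 = 167.4 → 167
  B: 139 + 0.1×(0−139) = 139 − 13.9 = 125.1 → 125
rgb(135, 167, 125) = #87A77D.

#87A77D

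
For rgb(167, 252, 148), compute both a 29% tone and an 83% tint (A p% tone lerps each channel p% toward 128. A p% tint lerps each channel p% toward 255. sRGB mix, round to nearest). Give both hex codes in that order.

#9cd88e, #f0feed

29% tone:
  R: 167 + 0.29×(128−167) = 167 − 11.31 = 155.69 → 156
  G: 252 + 0.29×(128−252) = 252 − 35.96 = 216.04 → 216
  B: 148 − 5.8 = 142.2 → 142
  → #9cd88e
83% tint:
  R: 167 + 0.83×(255−167) = 167 + 73.04 = 240.04 → 240
  G: 252 + 0.83×(255−252) = 252 + 2.49 = 254.49 → 254
  B: 148 + 0.83×(255−148) = 148 + 88.81 = 236.81 → 237
  → #f0feed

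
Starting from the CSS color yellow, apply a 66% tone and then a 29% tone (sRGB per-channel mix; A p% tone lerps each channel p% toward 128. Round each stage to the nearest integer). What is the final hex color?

#9f9f61

CSS yellow is rgb(255, 255, 0).
A 66% tone moves each channel 66% toward 128:
  R: 255 + 0.66×(128−255) = 255 − 83.82 = 171.18 → 171
  G: 255 − 83.82 = 171.18 → 171
  B: 0 + 0.66×(128−0) = 0 + 84.48 = 84.48 → 84
After the tone: rgb(171, 171, 84) = #abab54.
A 29% tone moves each channel 29% toward 128:
  R: 171 + 0.29×(128−171) = 171 − 12.47 = 158.53 → 159
  G: 171 + 0.29×(128−171) = 171 − 12.47 = 158.53 → 159
  B: 84 + 0.29×(128−84) = 84 + 12.76 = 96.76 → 97
rgb(159, 159, 97) = #9f9f61.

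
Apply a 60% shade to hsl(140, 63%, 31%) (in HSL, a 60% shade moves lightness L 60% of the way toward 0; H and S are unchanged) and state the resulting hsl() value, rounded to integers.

L moves 60% from 31 toward 0: 31 − 18.6 = 12.4 → 12.
H and S are unchanged.

hsl(140, 63%, 12%)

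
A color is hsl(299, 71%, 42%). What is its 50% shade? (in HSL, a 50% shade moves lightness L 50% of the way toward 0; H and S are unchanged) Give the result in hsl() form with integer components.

L moves 50% from 42 toward 0: 42 − 21 = 21 → 21.
H and S are unchanged.

hsl(299, 71%, 21%)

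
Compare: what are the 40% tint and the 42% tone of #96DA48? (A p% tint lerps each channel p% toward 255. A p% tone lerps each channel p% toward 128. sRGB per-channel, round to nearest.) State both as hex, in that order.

#96DA48 is rgb(150, 218, 72).
40% tint:
  R: 150 + 0.4×(255−150) = 150 + 42 = 192 → 192
  G: 218 + 14.8 = 232.8 → 233
  B: 72 + 73.2 = 145.2 → 145
  → #C0E991
42% tone:
  R: 150 + 0.42×(128−150) = 150 − 9.24 = 140.76 → 141
  G: 218 + 0.42×(128−218) = 218 − 37.8 = 180.2 → 180
  B: 72 + 23.52 = 95.52 → 96
  → #8DB460

#C0E991, #8DB460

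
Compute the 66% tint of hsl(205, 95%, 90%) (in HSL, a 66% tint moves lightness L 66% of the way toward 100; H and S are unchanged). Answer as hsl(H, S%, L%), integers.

L moves 66% from 90 toward 100: 90 + 6.6 = 96.6 → 97.
H and S are unchanged.

hsl(205, 95%, 97%)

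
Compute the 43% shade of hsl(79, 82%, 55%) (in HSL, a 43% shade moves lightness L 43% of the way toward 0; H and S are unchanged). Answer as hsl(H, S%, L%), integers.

L moves 43% from 55 toward 0: 55 − 23.65 = 31.35 → 31.
H and S are unchanged.

hsl(79, 82%, 31%)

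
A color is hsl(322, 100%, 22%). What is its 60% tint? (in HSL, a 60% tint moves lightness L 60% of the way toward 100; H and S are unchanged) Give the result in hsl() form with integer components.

hsl(322, 100%, 69%)

L moves 60% from 22 toward 100: 22 + 46.8 = 68.8 → 69.
H and S are unchanged.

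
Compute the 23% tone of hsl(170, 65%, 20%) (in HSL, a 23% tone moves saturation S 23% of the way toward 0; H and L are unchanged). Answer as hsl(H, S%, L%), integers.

hsl(170, 50%, 20%)

S moves 23% from 65 toward 0: 65 − 14.95 = 50.05 → 50.
H and L are unchanged.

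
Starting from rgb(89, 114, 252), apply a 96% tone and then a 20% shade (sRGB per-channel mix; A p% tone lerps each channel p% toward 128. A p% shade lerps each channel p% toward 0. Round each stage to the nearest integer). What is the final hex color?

#65666A

Per channel, c → c + 0.96(128 − c):
  R: 89 + 0.96×(128−89) = 89 + 37.44 = 126.44 → 126
  G: 114 + 13.44 = 127.44 → 127
  B: 252 − 119.04 = 132.96 → 133
After the tone: rgb(126, 127, 133) = #7E7F85.
Per channel, c → c + 0.2(0 − c):
  R: 126 + 0.2×(0−126) = 126 − 25.2 = 100.8 → 101
  G: 127 + 0.2×(0−127) = 127 − 25.4 = 101.6 → 102
  B: 133 + 0.2×(0−133) = 133 − 26.6 = 106.4 → 106
rgb(101, 102, 106) = #65666A.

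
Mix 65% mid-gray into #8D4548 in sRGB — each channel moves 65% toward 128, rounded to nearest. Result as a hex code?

#856B6C

#8D4548 is rgb(141, 69, 72).
Lerp each channel 65% toward 128:
  R: 141 − 8.45 = 132.55 → 133
  G: 69 + 0.65×(128−69) = 69 + 38.35 = 107.35 → 107
  B: 72 + 0.65×(128−72) = 72 + 36.4 = 108.4 → 108
rgb(133, 107, 108) = #856B6C.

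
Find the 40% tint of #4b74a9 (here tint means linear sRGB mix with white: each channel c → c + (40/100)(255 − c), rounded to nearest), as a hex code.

#93accb

#4b74a9 is rgb(75, 116, 169).
Per channel, c → c + 0.4(255 − c):
  R: 75 + 0.4×(255−75) = 75 + 72 = 147 → 147
  G: 116 + 0.4×(255−116) = 116 + 55.6 = 171.6 → 172
  B: 169 + 34.4 = 203.4 → 203
rgb(147, 172, 203) = #93accb.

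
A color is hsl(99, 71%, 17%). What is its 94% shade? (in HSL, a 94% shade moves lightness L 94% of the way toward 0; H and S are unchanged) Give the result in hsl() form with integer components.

hsl(99, 71%, 1%)

L moves 94% from 17 toward 0: 17 − 15.98 = 1.02 → 1.
H and S are unchanged.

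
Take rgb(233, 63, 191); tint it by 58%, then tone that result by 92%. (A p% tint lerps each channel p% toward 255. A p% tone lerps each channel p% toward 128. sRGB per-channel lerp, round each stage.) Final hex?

#898488

A 58% tint moves each channel 58% toward 255:
  R: 233 + 0.58×(255−233) = 233 + 12.76 = 245.76 → 246
  G: 63 + 111.36 = 174.36 → 174
  B: 191 + 37.12 = 228.12 → 228
After the tint: rgb(246, 174, 228) = #f6aee4.
A 92% tone moves each channel 92% toward 128:
  R: 246 + 0.92×(128−246) = 246 − 108.56 = 137.44 → 137
  G: 174 − 42.32 = 131.68 → 132
  B: 228 + 0.92×(128−228) = 228 − 92 = 136 → 136
rgb(137, 132, 136) = #898488.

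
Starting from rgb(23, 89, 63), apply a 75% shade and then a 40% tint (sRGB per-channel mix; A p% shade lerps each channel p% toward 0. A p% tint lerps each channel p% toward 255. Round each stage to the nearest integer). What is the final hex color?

Per channel, c → c + 0.75(0 − c):
  R: 23 − 17.25 = 5.75 → 6
  G: 89 + 0.75×(0−89) = 89 − 66.75 = 22.25 → 22
  B: 63 + 0.75×(0−63) = 63 − 47.25 = 15.75 → 16
After the shade: rgb(6, 22, 16) = #061610.
A 40% tint moves each channel 40% toward 255:
  R: 6 + 99.6 = 105.6 → 106
  G: 22 + 0.4×(255−22) = 22 + 93.2 = 115.2 → 115
  B: 16 + 95.6 = 111.6 → 112
rgb(106, 115, 112) = #6A7370.

#6A7370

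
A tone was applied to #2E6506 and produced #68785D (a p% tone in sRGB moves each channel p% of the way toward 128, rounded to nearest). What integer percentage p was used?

71%

#2E6506 is rgb(46, 101, 6); #68785D is rgb(104, 120, 93).
On the B channel (widest range): 93 ≈ 6 + (p/100)(128 − 6), so p ≈ 100×(93 − 6)/(128 − 6) = 8700/122 = 71.31.
p = 71 reproduces all three channels after rounding.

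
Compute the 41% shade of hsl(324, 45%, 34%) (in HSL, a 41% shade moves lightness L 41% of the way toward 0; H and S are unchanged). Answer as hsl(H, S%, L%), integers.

L moves 41% from 34 toward 0: 34 − 13.94 = 20.06 → 20.
H and S are unchanged.

hsl(324, 45%, 20%)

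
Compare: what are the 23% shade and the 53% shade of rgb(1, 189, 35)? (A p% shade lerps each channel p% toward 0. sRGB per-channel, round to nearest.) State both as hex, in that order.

#01921b, #005910

23% shade:
  R: 1 + 0.23×(0−1) = 1 − 0.23 = 0.77 → 1
  G: 189 − 43.47 = 145.53 → 146
  B: 35 + 0.23×(0−35) = 35 − 8.05 = 26.95 → 27
  → #01921b
53% shade:
  R: 1 + 0.53×(0−1) = 1 − 0.53 = 0.47 → 0
  G: 189 + 0.53×(0−189) = 189 − 100.17 = 88.83 → 89
  B: 35 + 0.53×(0−35) = 35 − 18.55 = 16.45 → 16
  → #005910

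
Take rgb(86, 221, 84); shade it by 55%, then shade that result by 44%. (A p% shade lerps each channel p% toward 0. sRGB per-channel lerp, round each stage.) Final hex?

Per channel, c → c + 0.55(0 − c):
  R: 86 + 0.55×(0−86) = 86 − 47.3 = 38.7 → 39
  G: 221 + 0.55×(0−221) = 221 − 121.55 = 99.45 → 99
  B: 84 + 0.55×(0−84) = 84 − 46.2 = 37.8 → 38
After the shade: rgb(39, 99, 38) = #276326.
A 44% shade moves each channel 44% toward 0:
  R: 39 + 0.44×(0−39) = 39 − 17.16 = 21.84 → 22
  G: 99 + 0.44×(0−99) = 99 − 43.56 = 55.44 → 55
  B: 38 + 0.44×(0−38) = 38 − 16.72 = 21.28 → 21
rgb(22, 55, 21) = #163715.

#163715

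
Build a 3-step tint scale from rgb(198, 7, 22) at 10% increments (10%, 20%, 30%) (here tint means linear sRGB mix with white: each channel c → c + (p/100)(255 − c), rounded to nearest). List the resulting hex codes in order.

#cc202d, #d13945, #d7515c

10%: (198 + 5.7 = 203.7→204, 7 + 24.8 = 31.8→32, 22 + 23.3 = 45.3→45) → #cc202d
20%: (198 + 11.4 = 209.4→209, 7 + 49.6 = 56.6→57, 22 + 46.6 = 68.6→69) → #d13945
30%: (198 + 17.1 = 215.1→215, 7 + 74.4 = 81.4→81, 22 + 69.9 = 91.9→92) → #d7515c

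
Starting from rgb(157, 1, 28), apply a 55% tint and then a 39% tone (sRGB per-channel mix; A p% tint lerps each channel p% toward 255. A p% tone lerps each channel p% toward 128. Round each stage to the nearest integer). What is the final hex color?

Per channel, c → c + 0.55(255 − c):
  R: 157 + 0.55×(255−157) = 157 + 53.9 = 210.9 → 211
  G: 1 + 0.55×(255−1) = 1 + 139.7 = 140.7 → 141
  B: 28 + 124.85 = 152.85 → 153
After the tint: rgb(211, 141, 153) = #D38D99.
A 39% tone moves each channel 39% toward 128:
  R: 211 + 0.39×(128−211) = 211 − 32.37 = 178.63 → 179
  G: 141 + 0.39×(128−141) = 141 − 5.07 = 135.93 → 136
  B: 153 − 9.75 = 143.25 → 143
rgb(179, 136, 143) = #B3888F.

#B3888F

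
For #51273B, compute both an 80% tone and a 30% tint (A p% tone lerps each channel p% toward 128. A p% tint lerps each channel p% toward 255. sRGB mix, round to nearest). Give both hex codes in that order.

#776E72, #856876

#51273B is rgb(81, 39, 59).
80% tone:
  R: 81 + 0.8×(128−81) = 81 + 37.6 = 118.6 → 119
  G: 39 + 71.2 = 110.2 → 110
  B: 59 + 55.2 = 114.2 → 114
  → #776E72
30% tint:
  R: 81 + 0.3×(255−81) = 81 + 52.2 = 133.2 → 133
  G: 39 + 64.8 = 103.8 → 104
  B: 59 + 0.3×(255−59) = 59 + 58.8 = 117.8 → 118
  → #856876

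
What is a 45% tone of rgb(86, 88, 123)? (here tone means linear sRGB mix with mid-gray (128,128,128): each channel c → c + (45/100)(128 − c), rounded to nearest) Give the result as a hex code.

Per channel, c → c + 0.45(128 − c):
  R: 86 + 18.9 = 104.9 → 105
  G: 88 + 0.45×(128−88) = 88 + 18 = 106 → 106
  B: 123 + 0.45×(128−123) = 123 + 2.25 = 125.25 → 125
rgb(105, 106, 125) = #696A7D.

#696A7D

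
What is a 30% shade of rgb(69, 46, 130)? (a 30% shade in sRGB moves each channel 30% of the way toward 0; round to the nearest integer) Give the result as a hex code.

#30205B

Per channel, c → c + 0.3(0 − c):
  R: 69 + 0.3×(0−69) = 69 − 20.7 = 48.3 → 48
  G: 46 + 0.3×(0−46) = 46 − 13.8 = 32.2 → 32
  B: 130 + 0.3×(0−130) = 130 − 39 = 91 → 91
rgb(48, 32, 91) = #30205B.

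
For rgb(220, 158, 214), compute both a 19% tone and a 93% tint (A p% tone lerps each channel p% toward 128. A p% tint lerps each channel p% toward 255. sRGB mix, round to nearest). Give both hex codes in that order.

#CB98C6, #FDF8FC

19% tone:
  R: 220 + 0.19×(128−220) = 220 − 17.48 = 202.52 → 203
  G: 158 + 0.19×(128−158) = 158 − 5.7 = 152.3 → 152
  B: 214 + 0.19×(128−214) = 214 − 16.34 = 197.66 → 198
  → #CB98C6
93% tint:
  R: 220 + 0.93×(255−220) = 220 + 32.55 = 252.55 → 253
  G: 158 + 0.93×(255−158) = 158 + 90.21 = 248.21 → 248
  B: 214 + 38.13 = 252.13 → 252
  → #FDF8FC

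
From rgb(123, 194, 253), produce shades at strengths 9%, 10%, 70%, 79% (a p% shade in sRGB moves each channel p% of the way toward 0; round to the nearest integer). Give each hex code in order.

#70b1e6, #6fafe4, #253a4c, #1a2935

9%: (123 − 11.07 = 111.93→112, 194 − 17.46 = 176.54→177, 253 − 22.77 = 230.23→230) → #70b1e6
10%: (123 − 12.3 = 110.7→111, 194 − 19.4 = 174.6→175, 253 − 25.3 = 227.7→228) → #6fafe4
70%: (123 − 86.1 = 36.9→37, 194 − 135.8 = 58.2→58, 253 − 177.1 = 75.9→76) → #253a4c
79%: (123 − 97.17 = 25.83→26, 194 − 153.26 = 40.74→41, 253 − 199.87 = 53.13→53) → #1a2935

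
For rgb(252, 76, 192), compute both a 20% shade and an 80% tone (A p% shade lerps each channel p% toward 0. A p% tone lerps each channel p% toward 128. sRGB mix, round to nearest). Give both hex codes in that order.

#ca3d9a, #99768d

20% shade:
  R: 252 − 50.4 = 201.6 → 202
  G: 76 − 15.2 = 60.8 → 61
  B: 192 + 0.2×(0−192) = 192 − 38.4 = 153.6 → 154
  → #ca3d9a
80% tone:
  R: 252 + 0.8×(128−252) = 252 − 99.2 = 152.8 → 153
  G: 76 + 0.8×(128−76) = 76 + 41.6 = 117.6 → 118
  B: 192 − 51.2 = 140.8 → 141
  → #99768d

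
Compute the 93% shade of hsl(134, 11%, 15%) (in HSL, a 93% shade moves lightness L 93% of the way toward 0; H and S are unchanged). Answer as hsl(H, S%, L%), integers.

hsl(134, 11%, 1%)

L moves 93% from 15 toward 0: 15 − 13.95 = 1.05 → 1.
H and S are unchanged.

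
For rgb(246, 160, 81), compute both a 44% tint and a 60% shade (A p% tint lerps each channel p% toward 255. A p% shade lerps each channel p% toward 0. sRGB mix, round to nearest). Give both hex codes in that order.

44% tint:
  R: 246 + 0.44×(255−246) = 246 + 3.96 = 249.96 → 250
  G: 160 + 0.44×(255−160) = 160 + 41.8 = 201.8 → 202
  B: 81 + 0.44×(255−81) = 81 + 76.56 = 157.56 → 158
  → #FACA9E
60% shade:
  R: 246 + 0.6×(0−246) = 246 − 147.6 = 98.4 → 98
  G: 160 + 0.6×(0−160) = 160 − 96 = 64 → 64
  B: 81 − 48.6 = 32.4 → 32
  → #624020

#FACA9E, #624020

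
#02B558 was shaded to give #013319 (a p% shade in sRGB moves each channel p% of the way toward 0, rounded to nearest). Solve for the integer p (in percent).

#02B558 is rgb(2, 181, 88); #013319 is rgb(1, 51, 25).
On the G channel (widest range): 51 ≈ 181 + (p/100)(0 − 181), so p ≈ 100×(51 − 181)/(0 − 181) = -13000/-181 = 71.82.
p = 72 reproduces all three channels after rounding.

72%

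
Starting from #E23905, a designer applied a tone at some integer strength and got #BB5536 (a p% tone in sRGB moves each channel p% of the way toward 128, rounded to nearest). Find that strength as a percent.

40%

#E23905 is rgb(226, 57, 5); #BB5536 is rgb(187, 85, 54).
On the B channel (widest range): 54 ≈ 5 + (p/100)(128 − 5), so p ≈ 100×(54 − 5)/(128 − 5) = 4900/123 = 39.84.
p = 40 reproduces all three channels after rounding.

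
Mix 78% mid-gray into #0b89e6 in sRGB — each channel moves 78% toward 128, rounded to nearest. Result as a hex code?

#668296

#0b89e6 is rgb(11, 137, 230).
A 78% tone moves each channel 78% toward 128:
  R: 11 + 0.78×(128−11) = 11 + 91.26 = 102.26 → 102
  G: 137 + 0.78×(128−137) = 137 − 7.02 = 129.98 → 130
  B: 230 + 0.78×(128−230) = 230 − 79.56 = 150.44 → 150
rgb(102, 130, 150) = #668296.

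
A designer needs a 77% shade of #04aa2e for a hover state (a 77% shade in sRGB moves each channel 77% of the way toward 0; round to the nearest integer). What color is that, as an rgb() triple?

rgb(1, 39, 11)

#04aa2e is rgb(4, 170, 46).
Per channel, c → c + 0.77(0 − c):
  R: 4 + 0.77×(0−4) = 4 − 3.08 = 0.92 → 1
  G: 170 + 0.77×(0−170) = 170 − 130.9 = 39.1 → 39
  B: 46 + 0.77×(0−46) = 46 − 35.42 = 10.58 → 11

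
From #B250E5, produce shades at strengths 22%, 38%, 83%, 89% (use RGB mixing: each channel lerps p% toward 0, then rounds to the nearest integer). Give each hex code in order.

#8B3EB3, #6E328E, #1E0E27, #140919

#B250E5 is rgb(178, 80, 229).
22%: (178 − 39.16 = 138.84→139, 80 − 17.6 = 62.4→62, 229 − 50.38 = 178.62→179) → #8B3EB3
38%: (178 − 67.64 = 110.36→110, 80 − 30.4 = 49.6→50, 229 − 87.02 = 141.98→142) → #6E328E
83%: (178 − 147.74 = 30.26→30, 80 − 66.4 = 13.6→14, 229 − 190.07 = 38.93→39) → #1E0E27
89%: (178 − 158.42 = 19.58→20, 80 − 71.2 = 8.8→9, 229 − 203.81 = 25.19→25) → #140919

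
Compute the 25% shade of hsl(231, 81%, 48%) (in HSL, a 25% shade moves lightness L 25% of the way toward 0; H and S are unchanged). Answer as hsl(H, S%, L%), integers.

hsl(231, 81%, 36%)

L moves 25% from 48 toward 0: 48 − 12 = 36 → 36.
H and S are unchanged.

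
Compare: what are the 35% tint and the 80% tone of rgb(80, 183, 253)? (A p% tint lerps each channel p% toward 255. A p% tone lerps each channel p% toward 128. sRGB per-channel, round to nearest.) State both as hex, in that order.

#8dd0fe, #768b99

35% tint:
  R: 80 + 61.25 = 141.25 → 141
  G: 183 + 0.35×(255−183) = 183 + 25.2 = 208.2 → 208
  B: 253 + 0.35×(255−253) = 253 + 0.7 = 253.7 → 254
  → #8dd0fe
80% tone:
  R: 80 + 0.8×(128−80) = 80 + 38.4 = 118.4 → 118
  G: 183 + 0.8×(128−183) = 183 − 44 = 139 → 139
  B: 253 − 100 = 153 → 153
  → #768b99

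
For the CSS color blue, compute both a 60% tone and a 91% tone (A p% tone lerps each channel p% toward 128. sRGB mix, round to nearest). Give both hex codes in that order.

#4D4DB3, #74748B

CSS blue is rgb(0, 0, 255).
60% tone:
  R: 0 + 0.6×(128−0) = 0 + 76.8 = 76.8 → 77
  G: 0 + 0.6×(128−0) = 0 + 76.8 = 76.8 → 77
  B: 255 + 0.6×(128−255) = 255 − 76.2 = 178.8 → 179
  → #4D4DB3
91% tone:
  R: 0 + 0.91×(128−0) = 0 + 116.48 = 116.48 → 116
  G: 0 + 0.91×(128−0) = 0 + 116.48 = 116.48 → 116
  B: 255 + 0.91×(128−255) = 255 − 115.57 = 139.43 → 139
  → #74748B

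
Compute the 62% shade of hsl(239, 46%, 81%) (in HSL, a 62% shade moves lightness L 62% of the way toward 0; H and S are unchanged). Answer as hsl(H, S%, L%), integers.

L moves 62% from 81 toward 0: 81 − 50.22 = 30.78 → 31.
H and S are unchanged.

hsl(239, 46%, 31%)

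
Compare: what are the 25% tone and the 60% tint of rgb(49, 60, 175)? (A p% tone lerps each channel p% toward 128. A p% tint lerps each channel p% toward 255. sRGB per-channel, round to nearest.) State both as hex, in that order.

#454DA3, #ADB1DF

25% tone:
  R: 49 + 0.25×(128−49) = 49 + 19.75 = 68.75 → 69
  G: 60 + 17 = 77 → 77
  B: 175 + 0.25×(128−175) = 175 − 11.75 = 163.25 → 163
  → #454DA3
60% tint:
  R: 49 + 0.6×(255−49) = 49 + 123.6 = 172.6 → 173
  G: 60 + 0.6×(255−60) = 60 + 117 = 177 → 177
  B: 175 + 48 = 223 → 223
  → #ADB1DF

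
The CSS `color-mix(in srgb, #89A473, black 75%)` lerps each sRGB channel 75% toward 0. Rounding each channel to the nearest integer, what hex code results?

#89A473 is rgb(137, 164, 115).
Lerp each channel 75% toward 0:
  R: 137 − 102.75 = 34.25 → 34
  G: 164 − 123 = 41 → 41
  B: 115 − 86.25 = 28.75 → 29
rgb(34, 41, 29) = #22291D.

#22291D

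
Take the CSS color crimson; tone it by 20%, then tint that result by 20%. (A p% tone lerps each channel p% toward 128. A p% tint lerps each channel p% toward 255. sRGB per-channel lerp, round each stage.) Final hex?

#D5556E

CSS crimson is rgb(220, 20, 60).
Per channel, c → c + 0.2(128 − c):
  R: 220 + 0.2×(128−220) = 220 − 18.4 = 201.6 → 202
  G: 20 + 0.2×(128−20) = 20 + 21.6 = 41.6 → 42
  B: 60 + 0.2×(128−60) = 60 + 13.6 = 73.6 → 74
After the tone: rgb(202, 42, 74) = #CA2A4A.
Per channel, c → c + 0.2(255 − c):
  R: 202 + 10.6 = 212.6 → 213
  G: 42 + 42.6 = 84.6 → 85
  B: 74 + 0.2×(255−74) = 74 + 36.2 = 110.2 → 110
rgb(213, 85, 110) = #D5556E.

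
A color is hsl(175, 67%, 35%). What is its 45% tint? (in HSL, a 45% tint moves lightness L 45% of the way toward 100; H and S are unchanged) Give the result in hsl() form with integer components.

L moves 45% from 35 toward 100: 35 + 29.25 = 64.25 → 64.
H and S are unchanged.

hsl(175, 67%, 64%)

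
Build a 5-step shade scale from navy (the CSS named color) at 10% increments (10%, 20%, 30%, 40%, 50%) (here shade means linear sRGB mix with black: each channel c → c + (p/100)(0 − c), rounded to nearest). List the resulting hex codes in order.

#000073, #000066, #00005a, #00004d, #000040

CSS navy is rgb(0, 0, 128).
10%: (0→0, 0→0, 128 − 12.8 = 115.2→115) → #000073
20%: (0→0, 0→0, 128 − 25.6 = 102.4→102) → #000066
30%: (0→0, 0→0, 128 − 38.4 = 89.6→90) → #00005a
40%: (0→0, 0→0, 128 − 51.2 = 76.8→77) → #00004d
50%: (0→0, 0→0, 128 − 64 = 64→64) → #000040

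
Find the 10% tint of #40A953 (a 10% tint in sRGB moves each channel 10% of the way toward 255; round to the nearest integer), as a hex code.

#53B264

#40A953 is rgb(64, 169, 83).
A 10% tint moves each channel 10% toward 255:
  R: 64 + 0.1×(255−64) = 64 + 19.1 = 83.1 → 83
  G: 169 + 0.1×(255−169) = 169 + 8.6 = 177.6 → 178
  B: 83 + 0.1×(255−83) = 83 + 17.2 = 100.2 → 100
rgb(83, 178, 100) = #53B264.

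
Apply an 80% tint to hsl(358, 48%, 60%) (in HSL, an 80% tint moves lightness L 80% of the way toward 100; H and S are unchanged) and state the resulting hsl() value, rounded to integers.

L moves 80% from 60 toward 100: 60 + 32 = 92 → 92.
H and S are unchanged.

hsl(358, 48%, 92%)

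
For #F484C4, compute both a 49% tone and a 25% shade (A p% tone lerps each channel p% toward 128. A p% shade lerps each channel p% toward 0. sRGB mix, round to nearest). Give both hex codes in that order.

#F484C4 is rgb(244, 132, 196).
49% tone:
  R: 244 − 56.84 = 187.16 → 187
  G: 132 + 0.49×(128−132) = 132 − 1.96 = 130.04 → 130
  B: 196 + 0.49×(128−196) = 196 − 33.32 = 162.68 → 163
  → #BB82A3
25% shade:
  R: 244 + 0.25×(0−244) = 244 − 61 = 183 → 183
  G: 132 − 33 = 99 → 99
  B: 196 − 49 = 147 → 147
  → #B76393

#BB82A3, #B76393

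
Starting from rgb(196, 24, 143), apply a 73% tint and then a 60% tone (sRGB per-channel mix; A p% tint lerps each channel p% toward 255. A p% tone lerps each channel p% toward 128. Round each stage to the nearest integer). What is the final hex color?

#AC9AA7

A 73% tint moves each channel 73% toward 255:
  R: 196 + 43.07 = 239.07 → 239
  G: 24 + 0.73×(255−24) = 24 + 168.63 = 192.63 → 193
  B: 143 + 0.73×(255−143) = 143 + 81.76 = 224.76 → 225
After the tint: rgb(239, 193, 225) = #EFC1E1.
Per channel, c → c + 0.6(128 − c):
  R: 239 − 66.6 = 172.4 → 172
  G: 193 + 0.6×(128−193) = 193 − 39 = 154 → 154
  B: 225 − 58.2 = 166.8 → 167
rgb(172, 154, 167) = #AC9AA7.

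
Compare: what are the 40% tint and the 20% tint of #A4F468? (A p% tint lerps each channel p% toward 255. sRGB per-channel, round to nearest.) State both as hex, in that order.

#C8F8A4, #B6F686

#A4F468 is rgb(164, 244, 104).
40% tint:
  R: 164 + 36.4 = 200.4 → 200
  G: 244 + 4.4 = 248.4 → 248
  B: 104 + 0.4×(255−104) = 104 + 60.4 = 164.4 → 164
  → #C8F8A4
20% tint:
  R: 164 + 0.2×(255−164) = 164 + 18.2 = 182.2 → 182
  G: 244 + 0.2×(255−244) = 244 + 2.2 = 246.2 → 246
  B: 104 + 0.2×(255−104) = 104 + 30.2 = 134.2 → 134
  → #B6F686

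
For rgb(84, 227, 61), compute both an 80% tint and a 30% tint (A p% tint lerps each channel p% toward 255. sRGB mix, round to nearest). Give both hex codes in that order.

#DDF9D8, #87EB77

80% tint:
  R: 84 + 136.8 = 220.8 → 221
  G: 227 + 22.4 = 249.4 → 249
  B: 61 + 0.8×(255−61) = 61 + 155.2 = 216.2 → 216
  → #DDF9D8
30% tint:
  R: 84 + 0.3×(255−84) = 84 + 51.3 = 135.3 → 135
  G: 227 + 8.4 = 235.4 → 235
  B: 61 + 58.2 = 119.2 → 119
  → #87EB77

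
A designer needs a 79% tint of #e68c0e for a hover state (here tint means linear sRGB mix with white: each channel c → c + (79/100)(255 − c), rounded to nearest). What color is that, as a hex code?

#fae7cc

#e68c0e is rgb(230, 140, 14).
Per channel, c → c + 0.79(255 − c):
  R: 230 + 0.79×(255−230) = 230 + 19.75 = 249.75 → 250
  G: 140 + 90.85 = 230.85 → 231
  B: 14 + 0.79×(255−14) = 14 + 190.39 = 204.39 → 204
rgb(250, 231, 204) = #fae7cc.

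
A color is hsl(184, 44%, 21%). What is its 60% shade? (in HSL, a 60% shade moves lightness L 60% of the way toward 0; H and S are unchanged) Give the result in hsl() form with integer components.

hsl(184, 44%, 8%)

L moves 60% from 21 toward 0: 21 − 12.6 = 8.4 → 8.
H and S are unchanged.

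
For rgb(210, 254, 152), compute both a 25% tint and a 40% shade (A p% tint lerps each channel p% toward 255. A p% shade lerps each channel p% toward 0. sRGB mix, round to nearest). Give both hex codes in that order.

25% tint:
  R: 210 + 0.25×(255−210) = 210 + 11.25 = 221.25 → 221
  G: 254 + 0.25×(255−254) = 254 + 0.25 = 254.25 → 254
  B: 152 + 0.25×(255−152) = 152 + 25.75 = 177.75 → 178
  → #ddfeb2
40% shade:
  R: 210 − 84 = 126 → 126
  G: 254 − 101.6 = 152.4 → 152
  B: 152 + 0.4×(0−152) = 152 − 60.8 = 91.2 → 91
  → #7e985b

#ddfeb2, #7e985b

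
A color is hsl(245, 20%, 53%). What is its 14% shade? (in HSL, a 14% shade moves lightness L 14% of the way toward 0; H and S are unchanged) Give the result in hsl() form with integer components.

L moves 14% from 53 toward 0: 53 − 7.42 = 45.58 → 46.
H and S are unchanged.

hsl(245, 20%, 46%)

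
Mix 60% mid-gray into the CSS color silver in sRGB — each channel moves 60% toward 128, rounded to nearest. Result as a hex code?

CSS silver is rgb(192, 192, 192).
Per channel, c → c + 0.6(128 − c):
  R: 192 − 38.4 = 153.6 → 154
  G: 192 + 0.6×(128−192) = 192 − 38.4 = 153.6 → 154
  B: 192 − 38.4 = 153.6 → 154
rgb(154, 154, 154) = #9a9a9a.

#9a9a9a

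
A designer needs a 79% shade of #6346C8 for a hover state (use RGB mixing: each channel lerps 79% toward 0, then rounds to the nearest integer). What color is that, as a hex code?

#6346C8 is rgb(99, 70, 200).
A 79% shade moves each channel 79% toward 0:
  R: 99 − 78.21 = 20.79 → 21
  G: 70 − 55.3 = 14.7 → 15
  B: 200 + 0.79×(0−200) = 200 − 158 = 42 → 42
rgb(21, 15, 42) = #150F2A.

#150F2A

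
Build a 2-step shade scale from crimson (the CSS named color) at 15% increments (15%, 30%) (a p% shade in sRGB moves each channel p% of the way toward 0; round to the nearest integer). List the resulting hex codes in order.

CSS crimson is rgb(220, 20, 60).
15%: (220 − 33 = 187→187, 20 − 3 = 17→17, 60 − 9 = 51→51) → #bb1133
30%: (220 − 66 = 154→154, 20 − 6 = 14→14, 60 − 18 = 42→42) → #9a0e2a

#bb1133, #9a0e2a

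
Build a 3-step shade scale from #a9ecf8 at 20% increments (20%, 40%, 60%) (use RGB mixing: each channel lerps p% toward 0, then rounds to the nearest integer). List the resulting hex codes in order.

#a9ecf8 is rgb(169, 236, 248).
20%: (169 − 33.8 = 135.2→135, 236 − 47.2 = 188.8→189, 248 − 49.6 = 198.4→198) → #87bdc6
40%: (169 − 67.6 = 101.4→101, 236 − 94.4 = 141.6→142, 248 − 99.2 = 148.8→149) → #658e95
60%: (169 − 101.4 = 67.6→68, 236 − 141.6 = 94.4→94, 248 − 148.8 = 99.2→99) → #445e63

#87bdc6, #658e95, #445e63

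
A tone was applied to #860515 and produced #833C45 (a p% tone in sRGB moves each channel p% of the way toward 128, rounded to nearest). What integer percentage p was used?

45%

#860515 is rgb(134, 5, 21); #833C45 is rgb(131, 60, 69).
On the G channel (widest range): 60 ≈ 5 + (p/100)(128 − 5), so p ≈ 100×(60 − 5)/(128 − 5) = 5500/123 = 44.72.
p = 45 reproduces all three channels after rounding.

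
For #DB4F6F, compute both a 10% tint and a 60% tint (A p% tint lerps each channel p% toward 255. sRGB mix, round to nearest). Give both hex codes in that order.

#DF617D, #F1B9C5

#DB4F6F is rgb(219, 79, 111).
10% tint:
  R: 219 + 3.6 = 222.6 → 223
  G: 79 + 0.1×(255−79) = 79 + 17.6 = 96.6 → 97
  B: 111 + 14.4 = 125.4 → 125
  → #DF617D
60% tint:
  R: 219 + 0.6×(255−219) = 219 + 21.6 = 240.6 → 241
  G: 79 + 105.6 = 184.6 → 185
  B: 111 + 0.6×(255−111) = 111 + 86.4 = 197.4 → 197
  → #F1B9C5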